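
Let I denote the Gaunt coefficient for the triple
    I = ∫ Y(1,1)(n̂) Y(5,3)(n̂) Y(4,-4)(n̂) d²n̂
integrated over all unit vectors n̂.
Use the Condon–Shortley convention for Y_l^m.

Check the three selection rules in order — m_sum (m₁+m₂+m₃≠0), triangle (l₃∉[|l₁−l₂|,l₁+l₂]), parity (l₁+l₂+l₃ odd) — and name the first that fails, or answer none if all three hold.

m₁+m₂+m₃ = 1 + 3 − 4 = 0  ✓
triangle: |1−5|=4 ≤ l₃=4 ≤ 1+5=6  ✓
parity: l₁+l₂+l₃ = 10 is even  ✓

none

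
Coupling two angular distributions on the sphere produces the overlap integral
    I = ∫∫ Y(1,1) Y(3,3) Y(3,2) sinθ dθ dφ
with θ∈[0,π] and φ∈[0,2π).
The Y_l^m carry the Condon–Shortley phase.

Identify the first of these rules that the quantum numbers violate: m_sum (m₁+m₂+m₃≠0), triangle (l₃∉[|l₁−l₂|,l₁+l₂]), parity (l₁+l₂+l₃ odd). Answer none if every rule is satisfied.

azimuthal sum: 1 + 3 + 2 = 6  ✗
2 ≤ 3 ≤ 4 (triangle on l)
L = 1 + 3 + 3 = 7 (odd)

m_sum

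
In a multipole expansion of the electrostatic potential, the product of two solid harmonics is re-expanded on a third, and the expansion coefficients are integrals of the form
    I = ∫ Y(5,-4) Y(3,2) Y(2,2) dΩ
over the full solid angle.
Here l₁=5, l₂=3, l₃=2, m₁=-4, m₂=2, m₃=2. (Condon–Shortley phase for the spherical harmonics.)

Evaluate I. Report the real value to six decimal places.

Rules hold: Σm=0, L=10 even, 2≤2≤8.
N = 11·7·5 = 385
Δ = 6!·4!·0!/11! = 1/2310
Racah Σ t=3..3: t=3:−1/144 = -1/144
⇒ 3j(5 3 2; 0 0 0)² = 10/231, sgn -1
Racah Σ t=5..5: t=5:−1/2880 = -1/2880
⇒ 3j(5 3 2; -4 2 2)² = 3/55, sgn -1
4πI² = N·(3j₀)²·(3jₘ)² = 10/11
I = +1·√(0.909091/4π) = 0.26896683

0.268967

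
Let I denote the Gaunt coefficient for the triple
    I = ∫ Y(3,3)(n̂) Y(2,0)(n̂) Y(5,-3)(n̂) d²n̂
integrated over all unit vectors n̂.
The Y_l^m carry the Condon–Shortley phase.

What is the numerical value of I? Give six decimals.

-0.126792

Checks pass: Σm=0; 10 even; l₃=5∈[1,5].
(2·3+1)(2·2+1)(2·5+1) = 385
Δ: 0! 6! 4! / 11! → 1/2310
sum: t=0:+1/144 = 1/144
3j²(3 2 5; 0 0 0) = Δ·Π!·Σ² = 10/231  (sign -1)
sum: t=0:+1/2880 = 1/2880
3j²(3 2 5; 3 0 -3) = Δ·Π!·Σ² = 2/165  (sign +1)
combine: 4πI² = 385·10/231·2/165 = 20/99
take √, sign -1: I = -0.12679218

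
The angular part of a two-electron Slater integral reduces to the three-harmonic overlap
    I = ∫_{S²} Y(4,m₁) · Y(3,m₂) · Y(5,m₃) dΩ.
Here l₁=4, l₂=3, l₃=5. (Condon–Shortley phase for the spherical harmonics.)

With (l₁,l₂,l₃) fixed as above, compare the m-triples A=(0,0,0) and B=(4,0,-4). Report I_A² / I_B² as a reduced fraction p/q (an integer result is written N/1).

25/49

Same 4,3,5: normalisation and zero-m 3j drop out of the ratio.
A: Δ: 2! 6! 4! / 13! → 1/180180; sum: t=0:+1/576 t=1:−1/144 t=2:+1/576 = -1/288; 3j²(4 3 5; 0 0 0) = Δ·Π!·Σ² = 20/1001  (sign +1)
B: Δ: 2! 6! 4! / 13! → 1/180180; sum: t=0:+1/8640 = 1/8640; 3j²(4 3 5; 4 0 -4) = Δ·Π!·Σ² = 28/715  (sign -1)
I_A²/I_B² = (20/1001)/(28/715) = 25/49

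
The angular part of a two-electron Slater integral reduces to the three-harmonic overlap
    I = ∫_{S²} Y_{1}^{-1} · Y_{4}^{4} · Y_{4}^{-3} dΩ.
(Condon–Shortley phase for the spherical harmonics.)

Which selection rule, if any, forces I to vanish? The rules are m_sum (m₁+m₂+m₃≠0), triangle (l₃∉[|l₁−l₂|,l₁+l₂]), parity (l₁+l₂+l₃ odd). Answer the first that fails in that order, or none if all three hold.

parity

azimuthal sum: -1 + 4 − 3 = 0  ✓
3 ≤ 4 ≤ 5 (triangle on l)  ✓
L = 1 + 4 + 4 = 9 (odd)  ✗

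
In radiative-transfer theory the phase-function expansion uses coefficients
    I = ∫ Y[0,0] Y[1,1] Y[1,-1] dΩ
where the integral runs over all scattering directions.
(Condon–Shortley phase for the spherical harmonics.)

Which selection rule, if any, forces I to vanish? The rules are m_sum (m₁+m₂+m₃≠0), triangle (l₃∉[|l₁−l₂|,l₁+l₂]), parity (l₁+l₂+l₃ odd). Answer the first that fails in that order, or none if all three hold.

azimuthal sum: 0 + 1 − 1 = 0  ✓
1 ≤ 1 ≤ 1 (triangle on l)  ✓
L = 0 + 1 + 1 = 2 (even)  ✓

none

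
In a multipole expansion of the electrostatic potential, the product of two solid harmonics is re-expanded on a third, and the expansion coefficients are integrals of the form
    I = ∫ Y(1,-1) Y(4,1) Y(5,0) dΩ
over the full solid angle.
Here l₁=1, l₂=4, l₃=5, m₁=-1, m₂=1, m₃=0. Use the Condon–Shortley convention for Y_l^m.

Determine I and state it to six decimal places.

0.155288

Rules hold: Σm=0, L=10 even, 3≤5≤5.
N = 3·9·11 = 297
Δ = 0!·2!·8!/11! = 1/495
Racah Σ t=0..0: t=0:+1/576 = 1/576
⇒ 3j(1 4 5; 0 0 0)² = 5/99, sgn -1
Racah Σ t=0..0: t=0:+1/1440 = 1/1440
⇒ 3j(1 4 5; -1 1 0)² = 2/99, sgn -1
4πI² = N·(3j₀)²·(3jₘ)² = 10/33
I = +1·√(0.30303/4π) = 0.15528807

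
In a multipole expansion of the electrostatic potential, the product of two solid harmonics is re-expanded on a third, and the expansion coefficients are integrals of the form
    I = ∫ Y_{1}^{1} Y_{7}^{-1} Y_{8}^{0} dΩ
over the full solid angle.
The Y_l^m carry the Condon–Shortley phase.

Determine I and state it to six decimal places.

m-sum 0 ✓  L=16 even ✓  6≤8≤8 ✓
Π(2lᵢ+1) = 3×15×17 = 765
triangle coeff Δ(1,7,8) = 1/2040
Σ_t [0,0]: t=0:+1/25401600 = 1/25401600
(3j)²=8/255 [(1 7 8; 0 0 0)], sign=+1
Σ_t [0,0]: t=0:+1/58060800 = 1/58060800
(3j)²=7/510 [(1 7 8; 1 -1 0)], sign=+1
⇒ 4πI² = 28/85
I = (+1)√(28/85/(4π)) = 0.16190663

0.161907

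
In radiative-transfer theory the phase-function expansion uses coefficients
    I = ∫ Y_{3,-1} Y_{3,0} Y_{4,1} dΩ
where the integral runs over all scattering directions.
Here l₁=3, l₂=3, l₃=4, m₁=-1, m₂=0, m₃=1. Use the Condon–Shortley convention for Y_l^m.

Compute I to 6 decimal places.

Rules hold: Σm=0, L=10 even, 0≤4≤6.
N = 7·7·9 = 441
Δ = 2!·4!·4!/11! = 1/34650
Racah Σ t=0..2: t=0:+1/72 t=1:−1/16 t=2:+1/72 = -5/144
⇒ 3j(3 3 4; 0 0 0)² = 2/77, sgn -1
Racah Σ t=0..2: t=0:+1/288 t=1:−1/24 t=2:+1/48 = -5/288
⇒ 3j(3 3 4; -1 0 1)² = 5/462, sgn +1
4πI² = N·(3j₀)²·(3jₘ)² = 15/121
I = -1·√(0.123967/4π) = -0.09932258

-0.099323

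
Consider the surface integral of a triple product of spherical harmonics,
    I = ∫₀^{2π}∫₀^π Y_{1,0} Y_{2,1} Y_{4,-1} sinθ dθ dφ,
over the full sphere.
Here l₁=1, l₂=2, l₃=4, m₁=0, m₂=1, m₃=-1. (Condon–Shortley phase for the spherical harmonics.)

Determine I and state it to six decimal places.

l₃=4 ∉ [1,3] — triangle fails ⇒ I = 0

0.000000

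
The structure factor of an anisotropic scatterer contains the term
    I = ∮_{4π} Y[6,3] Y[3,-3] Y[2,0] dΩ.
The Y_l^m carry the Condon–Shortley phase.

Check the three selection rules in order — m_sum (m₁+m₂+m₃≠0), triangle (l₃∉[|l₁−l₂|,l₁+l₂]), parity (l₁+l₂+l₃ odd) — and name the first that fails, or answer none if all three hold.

triangle

m₁+m₂+m₃ = 3 − 3 + 0 = 0  ✓
triangle: |6−3|=3 ≤ l₃=2 ≤ 6+3=9  ✗
parity: l₁+l₂+l₃ = 11 is odd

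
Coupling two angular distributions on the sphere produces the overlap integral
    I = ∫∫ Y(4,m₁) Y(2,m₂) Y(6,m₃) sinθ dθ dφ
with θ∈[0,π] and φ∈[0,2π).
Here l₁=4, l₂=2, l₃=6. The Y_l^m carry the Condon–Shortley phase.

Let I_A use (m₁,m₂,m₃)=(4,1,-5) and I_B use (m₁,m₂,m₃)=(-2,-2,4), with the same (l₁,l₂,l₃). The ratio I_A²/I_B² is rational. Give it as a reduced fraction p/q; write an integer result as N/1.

l's match ⇒ only the (l;m) 3-j factors differ between A and B.
A: triangle coeff Δ(4,2,6) = 1/6435; Σ_t [0,0]: t=0:+1/241920 = 1/241920; (3j)²=1/39 [(4 2 6; 4 1 -5)], sign=-1
B: triangle coeff Δ(4,2,6) = 1/6435; Σ_t [0,0]: t=0:+1/34560 = 1/34560; (3j)²=14/429 [(4 2 6; -2 -2 4)], sign=+1
I_A²/I_B² = (1/39)/(14/429) = 11/14

11/14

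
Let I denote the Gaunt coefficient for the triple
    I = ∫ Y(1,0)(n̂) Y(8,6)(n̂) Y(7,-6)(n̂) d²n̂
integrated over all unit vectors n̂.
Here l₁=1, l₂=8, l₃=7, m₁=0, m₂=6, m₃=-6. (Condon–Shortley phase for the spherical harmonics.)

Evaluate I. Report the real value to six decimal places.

Rules hold: Σm=0, L=16 even, 7≤7≤9.
N = 3·17·15 = 765
Δ = 2!·0!·14!/17! = 1/2040
Racah Σ t=1..1: t=1:−1/25401600 = -1/25401600
⇒ 3j(1 8 7; 0 0 0)² = 8/255, sgn +1
Racah Σ t=1..1: t=1:−1/6227020800 = -1/6227020800
⇒ 3j(1 8 7; 0 6 -6)² = 7/510, sgn +1
4πI² = N·(3j₀)²·(3jₘ)² = 28/85
I = +1·√(0.329412/4π) = 0.16190663

0.161907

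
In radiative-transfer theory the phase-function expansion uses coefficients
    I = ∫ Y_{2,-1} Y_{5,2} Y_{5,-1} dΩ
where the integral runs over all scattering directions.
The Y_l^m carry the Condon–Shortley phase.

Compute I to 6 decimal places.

0.104819

m-sum 0 ✓  L=12 even ✓  3≤5≤7 ✓
Π(2lᵢ+1) = 5×11×11 = 605
triangle coeff Δ(2,5,5) = 1/38610
Σ_t [0,2]: t=0:+1/2880 t=1:−1/576 t=2:+1/2880 = -1/960
(3j)²=10/429 [(2 5 5; 0 0 0)], sign=+1
Σ_t [1,2]: t=1:−1/2880 t=2:+1/1440 = 1/2880
(3j)²=7/715 [(2 5 5; -1 2 -1)], sign=+1
⇒ 4πI² = 70/507
I = (+1)√(70/507/(4π)) = 0.10481902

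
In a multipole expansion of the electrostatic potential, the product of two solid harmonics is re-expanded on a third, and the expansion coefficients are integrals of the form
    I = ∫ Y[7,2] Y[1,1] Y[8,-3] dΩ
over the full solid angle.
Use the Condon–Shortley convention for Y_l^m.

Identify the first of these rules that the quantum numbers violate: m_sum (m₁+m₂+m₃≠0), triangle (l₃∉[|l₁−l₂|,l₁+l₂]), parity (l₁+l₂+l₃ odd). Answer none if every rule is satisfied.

none

m₁+m₂+m₃ = 2 + 1 − 3 = 0  ✓
triangle: |7−1|=6 ≤ l₃=8 ≤ 7+1=8  ✓
parity: l₁+l₂+l₃ = 16 is even  ✓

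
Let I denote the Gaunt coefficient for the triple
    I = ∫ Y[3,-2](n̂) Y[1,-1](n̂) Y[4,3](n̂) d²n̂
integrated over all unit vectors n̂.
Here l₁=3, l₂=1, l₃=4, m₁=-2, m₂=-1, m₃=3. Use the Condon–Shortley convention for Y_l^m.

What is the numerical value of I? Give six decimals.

-0.282095

Checks pass: Σm=0; 8 even; l₃=4∈[2,4].
(2·3+1)(2·1+1)(2·4+1) = 189
Δ: 0! 6! 2! / 9! → 1/252
sum: t=0:+1/36 = 1/36
3j²(3 1 4; 0 0 0) = Δ·Π!·Σ² = 4/63  (sign +1)
sum: t=0:+1/240 = 1/240
3j²(3 1 4; -2 -1 3) = Δ·Π!·Σ² = 1/12  (sign -1)
combine: 4πI² = 189·4/63·1/12 = 1/1
take √, sign -1: I = -0.28209479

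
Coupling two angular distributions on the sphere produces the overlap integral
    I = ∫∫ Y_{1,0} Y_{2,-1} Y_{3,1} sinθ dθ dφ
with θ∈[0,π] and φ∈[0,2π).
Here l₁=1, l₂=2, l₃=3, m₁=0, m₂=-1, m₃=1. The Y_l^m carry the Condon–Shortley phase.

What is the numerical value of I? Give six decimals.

-0.233597

Rules hold: Σm=0, L=6 even, 1≤3≤3.
N = 3·5·7 = 105
Δ = 0!·2!·4!/7! = 1/105
Racah Σ t=0..0: t=0:+1/4 = 1/4
⇒ 3j(1 2 3; 0 0 0)² = 3/35, sgn -1
Racah Σ t=0..0: t=0:+1/6 = 1/6
⇒ 3j(1 2 3; 0 -1 1)² = 8/105, sgn +1
4πI² = N·(3j₀)²·(3jₘ)² = 24/35
I = -1·√(0.685714/4π) = -0.23359668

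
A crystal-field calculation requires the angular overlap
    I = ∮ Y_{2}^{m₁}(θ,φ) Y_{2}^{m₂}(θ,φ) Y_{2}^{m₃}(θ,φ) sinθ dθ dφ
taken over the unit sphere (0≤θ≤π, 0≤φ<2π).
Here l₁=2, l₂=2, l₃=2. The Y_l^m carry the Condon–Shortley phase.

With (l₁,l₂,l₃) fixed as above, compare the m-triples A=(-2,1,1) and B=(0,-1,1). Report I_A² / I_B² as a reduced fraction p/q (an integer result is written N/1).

l's match ⇒ only the (l;m) 3-j factors differ between A and B.
A: triangle coeff Δ(2,2,2) = 1/630; Σ_t [2,2]: t=2:+1/4 = 1/4; (3j)²=3/35 [(2 2 2; -2 1 1)], sign=-1
B: triangle coeff Δ(2,2,2) = 1/630; Σ_t [0,1]: t=0:+1/4 t=1:−1/2 = -1/4; (3j)²=1/70 [(2 2 2; 0 -1 1)], sign=+1
I_A²/I_B² = (3/35)/(1/70) = 6/1

6/1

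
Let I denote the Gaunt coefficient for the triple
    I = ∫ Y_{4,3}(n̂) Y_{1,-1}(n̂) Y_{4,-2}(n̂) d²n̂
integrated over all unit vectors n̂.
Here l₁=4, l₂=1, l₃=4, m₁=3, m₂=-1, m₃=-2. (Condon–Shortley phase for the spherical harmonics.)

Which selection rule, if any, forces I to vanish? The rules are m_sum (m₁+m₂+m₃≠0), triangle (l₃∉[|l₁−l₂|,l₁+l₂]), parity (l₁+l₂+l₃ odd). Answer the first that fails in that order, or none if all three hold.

Σmᵢ = 0  ✓
l₃∈[|l₁−l₂|,l₁+l₂]=[3,5], have l₃=4  ✓
Σlᵢ = 9 ⇒ odd  ✗

parity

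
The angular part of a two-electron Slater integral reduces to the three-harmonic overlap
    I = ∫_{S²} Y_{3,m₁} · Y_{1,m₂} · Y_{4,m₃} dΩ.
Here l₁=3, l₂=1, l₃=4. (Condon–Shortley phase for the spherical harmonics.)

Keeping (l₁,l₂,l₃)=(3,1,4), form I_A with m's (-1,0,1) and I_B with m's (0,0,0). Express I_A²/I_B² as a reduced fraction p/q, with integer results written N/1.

Shared (l₁,l₂,l₃)=(3,1,4): N and (l;000)² cancel in I_A²/I_B².
A: Δ = 0!·6!·2!/9! = 1/252; Racah Σ t=0..0: t=0:+1/48 = 1/48; ⇒ 3j(3 1 4; -1 0 1)² = 5/84, sgn -1
B: Δ = 0!·6!·2!/9! = 1/252; Racah Σ t=0..0: t=0:+1/36 = 1/36; ⇒ 3j(3 1 4; 0 0 0)² = 4/63, sgn +1
I_A²/I_B² = (5/84)/(4/63) = 15/16

15/16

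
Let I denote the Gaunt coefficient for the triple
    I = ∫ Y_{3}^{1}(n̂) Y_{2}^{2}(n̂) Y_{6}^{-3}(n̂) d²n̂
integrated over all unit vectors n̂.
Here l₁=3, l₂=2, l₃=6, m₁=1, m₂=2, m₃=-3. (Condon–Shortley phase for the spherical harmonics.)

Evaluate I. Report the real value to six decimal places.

0.000000

l₃=6 ∉ [1,5] — triangle fails ⇒ I = 0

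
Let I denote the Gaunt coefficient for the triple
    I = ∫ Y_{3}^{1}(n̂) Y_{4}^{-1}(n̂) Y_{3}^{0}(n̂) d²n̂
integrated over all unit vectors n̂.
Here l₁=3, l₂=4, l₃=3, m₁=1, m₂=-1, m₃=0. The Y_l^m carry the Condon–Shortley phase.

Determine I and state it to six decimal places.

Rules hold: Σm=0, L=10 even, 1≤3≤7.
N = 7·9·7 = 441
Δ = 4!·2!·4!/11! = 1/34650
Racah Σ t=1..3: t=1:−1/72 t=2:+1/16 t=3:−1/72 = 5/144
⇒ 3j(3 4 3; 0 0 0)² = 2/77, sgn -1
Racah Σ t=0..2: t=0:+1/288 t=1:−1/24 t=2:+1/48 = -5/288
⇒ 3j(3 4 3; 1 -1 0)² = 5/462, sgn +1
4πI² = N·(3j₀)²·(3jₘ)² = 15/121
I = -1·√(0.123967/4π) = -0.09932258

-0.099323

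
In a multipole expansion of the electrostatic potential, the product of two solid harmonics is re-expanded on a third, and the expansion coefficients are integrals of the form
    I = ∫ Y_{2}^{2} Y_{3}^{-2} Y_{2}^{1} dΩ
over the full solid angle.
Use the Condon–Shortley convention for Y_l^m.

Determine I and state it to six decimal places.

0.000000

2 − 2 + 1 = 1 ≠ 0: azimuthal integral kills it; I = 0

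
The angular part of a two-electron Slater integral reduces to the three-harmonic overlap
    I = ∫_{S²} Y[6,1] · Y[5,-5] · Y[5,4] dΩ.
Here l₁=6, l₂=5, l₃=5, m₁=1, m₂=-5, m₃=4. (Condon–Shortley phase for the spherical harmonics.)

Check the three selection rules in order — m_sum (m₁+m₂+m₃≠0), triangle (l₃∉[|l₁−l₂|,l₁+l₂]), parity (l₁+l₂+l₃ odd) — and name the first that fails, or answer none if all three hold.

none

m₁+m₂+m₃ = 1 − 5 + 4 = 0  ✓
triangle: |6−5|=1 ≤ l₃=5 ≤ 6+5=11  ✓
parity: l₁+l₂+l₃ = 16 is even  ✓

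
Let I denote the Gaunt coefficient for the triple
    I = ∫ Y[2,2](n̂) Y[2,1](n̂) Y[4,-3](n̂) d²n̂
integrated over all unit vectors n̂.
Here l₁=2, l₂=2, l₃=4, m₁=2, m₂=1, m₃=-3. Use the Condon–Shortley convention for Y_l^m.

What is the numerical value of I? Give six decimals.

Checks pass: Σm=0; 8 even; l₃=4∈[0,4].
(2·2+1)(2·2+1)(2·4+1) = 225
Δ: 0! 4! 4! / 9! → 1/630
sum: t=0:+1/16 = 1/16
3j²(2 2 4; 0 0 0) = Δ·Π!·Σ² = 2/35  (sign +1)
sum: t=0:+1/144 = 1/144
3j²(2 2 4; 2 1 -3) = Δ·Π!·Σ² = 1/18  (sign -1)
combine: 4πI² = 225·2/35·1/18 = 5/7
take √, sign -1: I = -0.23841361

-0.238414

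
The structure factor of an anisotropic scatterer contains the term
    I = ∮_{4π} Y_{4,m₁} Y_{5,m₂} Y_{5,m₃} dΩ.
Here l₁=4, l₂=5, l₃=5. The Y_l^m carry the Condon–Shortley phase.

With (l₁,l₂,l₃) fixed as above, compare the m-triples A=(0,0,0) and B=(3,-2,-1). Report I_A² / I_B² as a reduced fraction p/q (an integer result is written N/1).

Shared (l₁,l₂,l₃)=(4,5,5): N and (l;000)² cancel in I_A²/I_B².
A: Δ = 4!·4!·6!/15! = 1/3153150; Racah Σ t=0..4: t=0:+1/69120 t=1:−1/1728 t=2:+1/576 t=3:−1/1728 t=4:+1/69120 = 7/11520; ⇒ 3j(4 5 5; 0 0 0)² = 2/143, sgn -1
B: Δ = 4!·4!·6!/15! = 1/3153150; Racah Σ t=0..1: t=0:+1/5184 t=1:−1/6912 = 1/20736; ⇒ 3j(4 5 5; 3 -2 -1)² = 5/2574, sgn +1
I_A²/I_B² = (2/143)/(5/2574) = 36/5

36/5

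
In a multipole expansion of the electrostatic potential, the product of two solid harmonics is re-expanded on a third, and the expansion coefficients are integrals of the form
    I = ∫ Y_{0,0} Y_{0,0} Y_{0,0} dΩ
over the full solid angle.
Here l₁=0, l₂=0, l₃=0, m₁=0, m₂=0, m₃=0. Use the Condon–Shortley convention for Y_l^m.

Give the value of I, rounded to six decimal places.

Rules hold: Σm=0, L=0 even, 0≤0≤0.
N = 1·1·1 = 1
Δ = 0!·0!·0!/1! = 1/1
Racah Σ t=0..0: t=0:+1/1 = 1/1
⇒ 3j(0 0 0; 0 0 0)² = 1/1, sgn +1
(m-triple is (0,0,0) — same symbol as above.)
4πI² = N·(3j₀)²·(3jₘ)² = 1/1
I = +1·√(1/4π) = 0.28209479

0.282095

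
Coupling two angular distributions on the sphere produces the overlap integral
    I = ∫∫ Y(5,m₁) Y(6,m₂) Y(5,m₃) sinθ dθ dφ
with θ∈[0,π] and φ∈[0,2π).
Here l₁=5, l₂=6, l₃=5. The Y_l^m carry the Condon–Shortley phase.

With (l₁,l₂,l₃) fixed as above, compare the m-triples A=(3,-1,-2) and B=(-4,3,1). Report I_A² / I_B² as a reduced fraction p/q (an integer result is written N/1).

l's match ⇒ only the (l;m) 3-j factors differ between A and B.
A: triangle coeff Δ(5,6,5) = 1/28588560; Σ_t [0,2]: t=0:+1/345600 t=1:−1/34560 t=2:+1/41472 = -1/518400; (3j)²=7/36465 [(5 6 5; 3 -1 -2)], sign=+1
B: triangle coeff Δ(5,6,5) = 1/28588560; Σ_t [5,6]: t=5:−1/138240 t=6:+1/155520 = -1/1244160; (3j)²=3/9724 [(5 6 5; -4 3 1)], sign=-1
I_A²/I_B² = (7/36465)/(3/9724) = 28/45

28/45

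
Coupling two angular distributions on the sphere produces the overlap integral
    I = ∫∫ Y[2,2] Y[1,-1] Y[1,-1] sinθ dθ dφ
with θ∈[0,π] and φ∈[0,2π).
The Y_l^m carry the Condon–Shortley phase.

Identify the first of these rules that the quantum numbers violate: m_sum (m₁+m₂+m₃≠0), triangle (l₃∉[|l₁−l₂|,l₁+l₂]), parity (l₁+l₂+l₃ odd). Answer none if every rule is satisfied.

none

m₁+m₂+m₃ = 2 − 1 − 1 = 0  ✓
triangle: |2−1|=1 ≤ l₃=1 ≤ 2+1=3  ✓
parity: l₁+l₂+l₃ = 4 is even  ✓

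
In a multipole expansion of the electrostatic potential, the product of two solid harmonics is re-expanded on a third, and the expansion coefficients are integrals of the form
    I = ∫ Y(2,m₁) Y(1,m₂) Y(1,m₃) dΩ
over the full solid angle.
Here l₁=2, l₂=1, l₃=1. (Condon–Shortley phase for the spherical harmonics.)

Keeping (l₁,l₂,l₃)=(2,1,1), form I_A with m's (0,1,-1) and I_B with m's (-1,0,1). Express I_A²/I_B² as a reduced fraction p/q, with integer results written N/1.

1/3

l's match ⇒ only the (l;m) 3-j factors differ between A and B.
A: triangle coeff Δ(2,1,1) = 1/30; Σ_t [2,2]: t=2:+1/4 = 1/4; (3j)²=1/30 [(2 1 1; 0 1 -1)], sign=+1
B: triangle coeff Δ(2,1,1) = 1/30; Σ_t [1,1]: t=1:−1/2 = -1/2; (3j)²=1/10 [(2 1 1; -1 0 1)], sign=-1
I_A²/I_B² = (1/30)/(1/10) = 1/3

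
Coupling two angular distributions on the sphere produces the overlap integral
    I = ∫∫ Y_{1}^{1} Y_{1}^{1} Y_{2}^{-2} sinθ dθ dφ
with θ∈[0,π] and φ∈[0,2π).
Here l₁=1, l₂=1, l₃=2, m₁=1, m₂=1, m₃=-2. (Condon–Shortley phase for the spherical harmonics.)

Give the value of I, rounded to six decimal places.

0.309019

Checks pass: Σm=0; 4 even; l₃=2∈[0,2].
(2·1+1)(2·1+1)(2·2+1) = 45
Δ: 0! 2! 2! / 5! → 1/30
sum: t=0:+1/1 = 1/1
3j²(1 1 2; 0 0 0) = Δ·Π!·Σ² = 2/15  (sign +1)
sum: t=0:+1/4 = 1/4
3j²(1 1 2; 1 1 -2) = Δ·Π!·Σ² = 1/5  (sign +1)
combine: 4πI² = 45·2/15·1/5 = 6/5
take √, sign +1: I = 0.30901936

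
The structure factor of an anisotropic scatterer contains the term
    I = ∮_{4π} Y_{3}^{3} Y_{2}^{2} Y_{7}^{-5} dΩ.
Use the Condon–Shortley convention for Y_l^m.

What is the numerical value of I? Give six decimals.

0.000000

|3−2|≤7≤3+2 violated ⇒ I = 0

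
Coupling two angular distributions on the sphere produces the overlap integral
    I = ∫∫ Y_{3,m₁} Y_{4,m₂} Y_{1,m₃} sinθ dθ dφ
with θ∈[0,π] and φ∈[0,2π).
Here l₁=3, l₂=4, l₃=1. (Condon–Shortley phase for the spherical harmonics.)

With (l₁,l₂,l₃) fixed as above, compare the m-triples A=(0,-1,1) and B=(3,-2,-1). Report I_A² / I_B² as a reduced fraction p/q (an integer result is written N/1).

10/1

Same 3,4,1: normalisation and zero-m 3j drop out of the ratio.
A: Δ: 6! 0! 2! / 9! → 1/252; sum: t=3:−1/72 = -1/72; 3j²(3 4 1; 0 -1 1) = Δ·Π!·Σ² = 5/126  (sign -1)
B: Δ: 6! 0! 2! / 9! → 1/252; sum: t=0:+1/1440 = 1/1440; 3j²(3 4 1; 3 -2 -1) = Δ·Π!·Σ² = 1/252  (sign +1)
I_A²/I_B² = (5/126)/(1/252) = 10/1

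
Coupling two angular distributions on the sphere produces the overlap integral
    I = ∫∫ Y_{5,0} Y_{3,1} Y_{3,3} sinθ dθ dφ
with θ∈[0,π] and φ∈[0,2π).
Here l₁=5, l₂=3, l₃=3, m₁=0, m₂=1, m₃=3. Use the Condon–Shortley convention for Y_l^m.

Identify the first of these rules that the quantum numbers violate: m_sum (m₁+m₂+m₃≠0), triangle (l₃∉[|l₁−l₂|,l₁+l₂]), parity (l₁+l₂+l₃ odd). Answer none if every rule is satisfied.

m_sum

m₁+m₂+m₃ = 0 + 1 + 3 = 4  ✗
triangle: |5−3|=2 ≤ l₃=3 ≤ 5+3=8
parity: l₁+l₂+l₃ = 11 is odd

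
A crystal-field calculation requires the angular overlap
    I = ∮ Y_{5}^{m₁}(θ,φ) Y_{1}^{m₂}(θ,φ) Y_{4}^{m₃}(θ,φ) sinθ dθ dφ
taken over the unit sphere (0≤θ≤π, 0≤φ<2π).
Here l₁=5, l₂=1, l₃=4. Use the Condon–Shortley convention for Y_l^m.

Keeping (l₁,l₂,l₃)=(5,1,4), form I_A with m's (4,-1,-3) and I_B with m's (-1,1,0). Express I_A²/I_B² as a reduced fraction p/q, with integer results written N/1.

l's match ⇒ only the (l;m) 3-j factors differ between A and B.
A: triangle coeff Δ(5,1,4) = 1/495; Σ_t [0,0]: t=0:+1/10080 = 1/10080; (3j)²=4/55 [(5 1 4; 4 -1 -3)], sign=-1
B: triangle coeff Δ(5,1,4) = 1/495; Σ_t [2,2]: t=2:+1/1152 = 1/1152; (3j)²=1/33 [(5 1 4; -1 1 0)], sign=+1
I_A²/I_B² = (4/55)/(1/33) = 12/5

12/5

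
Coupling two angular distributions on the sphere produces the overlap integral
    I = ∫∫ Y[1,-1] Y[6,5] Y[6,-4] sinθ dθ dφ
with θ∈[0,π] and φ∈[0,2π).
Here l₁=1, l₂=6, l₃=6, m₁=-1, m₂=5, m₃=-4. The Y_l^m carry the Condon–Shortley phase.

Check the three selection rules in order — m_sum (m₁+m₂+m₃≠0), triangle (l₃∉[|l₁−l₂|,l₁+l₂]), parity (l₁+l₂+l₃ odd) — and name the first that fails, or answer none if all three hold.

parity

m₁+m₂+m₃ = -1 + 5 − 4 = 0  ✓
triangle: |1−6|=5 ≤ l₃=6 ≤ 1+6=7  ✓
parity: l₁+l₂+l₃ = 13 is odd  ✗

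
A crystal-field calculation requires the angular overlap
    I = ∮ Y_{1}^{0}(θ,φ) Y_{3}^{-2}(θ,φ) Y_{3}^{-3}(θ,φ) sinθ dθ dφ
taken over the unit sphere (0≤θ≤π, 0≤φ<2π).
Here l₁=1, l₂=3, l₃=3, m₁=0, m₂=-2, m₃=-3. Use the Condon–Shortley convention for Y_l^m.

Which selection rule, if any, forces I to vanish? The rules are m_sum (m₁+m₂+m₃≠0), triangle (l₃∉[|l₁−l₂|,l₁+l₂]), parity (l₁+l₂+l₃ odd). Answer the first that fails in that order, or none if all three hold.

Σmᵢ = -5  ✗
l₃∈[|l₁−l₂|,l₁+l₂]=[2,4], have l₃=3
Σlᵢ = 7 ⇒ odd

m_sum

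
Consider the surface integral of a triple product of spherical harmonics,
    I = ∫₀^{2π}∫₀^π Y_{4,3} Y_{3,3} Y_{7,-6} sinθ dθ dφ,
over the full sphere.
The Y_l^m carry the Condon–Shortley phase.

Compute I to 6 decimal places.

0.279120

Rules hold: Σm=0, L=14 even, 1≤7≤7.
N = 9·7·15 = 945
Δ = 0!·8!·6!/15! = 1/45045
Racah Σ t=0..0: t=0:+1/20736 = 1/20736
⇒ 3j(4 3 7; 0 0 0)² = 35/1287, sgn -1
Racah Σ t=0..0: t=0:+1/3628800 = 1/3628800
⇒ 3j(4 3 7; 3 3 -6)² = 4/105, sgn -1
4πI² = N·(3j₀)²·(3jₘ)² = 140/143
I = +1·√(0.979021/4π) = 0.27912007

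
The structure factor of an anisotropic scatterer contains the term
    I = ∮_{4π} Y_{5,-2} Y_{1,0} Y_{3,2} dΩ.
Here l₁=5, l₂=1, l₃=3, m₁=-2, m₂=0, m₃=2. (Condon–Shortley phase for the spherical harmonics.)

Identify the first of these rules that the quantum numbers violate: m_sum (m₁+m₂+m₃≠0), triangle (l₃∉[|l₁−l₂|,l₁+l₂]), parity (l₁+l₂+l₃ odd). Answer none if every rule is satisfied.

triangle

m₁+m₂+m₃ = -2 + 0 + 2 = 0  ✓
triangle: |5−1|=4 ≤ l₃=3 ≤ 5+1=6  ✗
parity: l₁+l₂+l₃ = 9 is odd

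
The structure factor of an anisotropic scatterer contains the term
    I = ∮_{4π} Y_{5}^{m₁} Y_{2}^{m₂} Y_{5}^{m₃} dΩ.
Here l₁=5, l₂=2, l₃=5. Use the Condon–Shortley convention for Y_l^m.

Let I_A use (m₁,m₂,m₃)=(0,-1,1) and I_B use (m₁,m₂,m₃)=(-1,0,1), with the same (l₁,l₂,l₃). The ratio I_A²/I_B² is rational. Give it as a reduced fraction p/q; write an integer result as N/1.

5/81

Same 5,2,5: normalisation and zero-m 3j drop out of the ratio.
A: Δ: 2! 8! 2! / 13! → 1/38610; sum: t=0:+1/1440 t=1:−1/1152 = -1/5760; 3j²(5 2 5; 0 -1 1) = Δ·Π!·Σ² = 1/858  (sign -1)
B: Δ: 2! 8! 2! / 13! → 1/38610; sum: t=0:+1/5760 t=1:−1/720 t=2:+1/2304 = -1/1280; 3j²(5 2 5; -1 0 1) = Δ·Π!·Σ² = 27/1430  (sign -1)
I_A²/I_B² = (1/858)/(27/1430) = 5/81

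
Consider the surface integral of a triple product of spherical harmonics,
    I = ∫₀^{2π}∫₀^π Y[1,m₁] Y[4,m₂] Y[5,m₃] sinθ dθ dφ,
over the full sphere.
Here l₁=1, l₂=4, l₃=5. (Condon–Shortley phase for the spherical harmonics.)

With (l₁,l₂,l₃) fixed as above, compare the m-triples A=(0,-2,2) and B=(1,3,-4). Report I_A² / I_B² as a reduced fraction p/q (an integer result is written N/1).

Shared (l₁,l₂,l₃)=(1,4,5): N and (l;000)² cancel in I_A²/I_B².
A: Δ = 0!·2!·8!/11! = 1/495; Racah Σ t=0..0: t=0:+1/1440 = 1/1440; ⇒ 3j(1 4 5; 0 -2 2)² = 7/165, sgn -1
B: Δ = 0!·2!·8!/11! = 1/495; Racah Σ t=0..0: t=0:+1/10080 = 1/10080; ⇒ 3j(1 4 5; 1 3 -4)² = 4/55, sgn -1
I_A²/I_B² = (7/165)/(4/55) = 7/12

7/12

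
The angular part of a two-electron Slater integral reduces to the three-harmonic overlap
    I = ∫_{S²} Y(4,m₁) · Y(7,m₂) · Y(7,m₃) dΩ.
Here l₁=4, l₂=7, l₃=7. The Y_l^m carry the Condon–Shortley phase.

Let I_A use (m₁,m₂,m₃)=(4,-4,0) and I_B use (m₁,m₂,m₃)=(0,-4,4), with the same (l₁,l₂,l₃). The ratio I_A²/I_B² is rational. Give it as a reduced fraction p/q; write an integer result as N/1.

Same 4,7,7: normalisation and zero-m 3j drop out of the ratio.
A: Δ: 4! 4! 10! / 19! → 1/58198140; sum: t=0:+1/17418240 = 1/17418240; 3j²(4 7 7; 4 -4 0) = Δ·Π!·Σ² = 175/12597  (sign -1)
B: Δ: 4! 4! 10! / 19! → 1/58198140; sum: t=0:+1/17418240 t=1:−1/2903040 t=2:+1/5806080 t=3:−1/130636800 = -1/8164800; 3j²(4 7 7; 0 -4 4) = Δ·Π!·Σ² = 11264/1322685  (sign +1)
I_A²/I_B² = (175/12597)/(11264/1322685) = 18375/11264

18375/11264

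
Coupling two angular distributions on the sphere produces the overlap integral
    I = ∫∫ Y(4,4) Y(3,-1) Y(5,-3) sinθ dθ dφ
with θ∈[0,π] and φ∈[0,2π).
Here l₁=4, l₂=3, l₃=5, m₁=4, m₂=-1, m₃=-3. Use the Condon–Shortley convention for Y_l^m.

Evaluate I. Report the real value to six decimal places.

0.169606

Rules hold: Σm=0, L=12 even, 1≤5≤7.
N = 9·7·11 = 693
Δ = 2!·6!·4!/13! = 1/180180
Racah Σ t=0..2: t=0:+1/576 t=1:−1/144 t=2:+1/576 = -1/288
⇒ 3j(4 3 5; 0 0 0)² = 20/1001, sgn +1
Racah Σ t=0..0: t=0:+1/5760 = 1/5760
⇒ 3j(4 3 5; 4 -1 -3)² = 56/2145, sgn +1
4πI² = N·(3j₀)²·(3jₘ)² = 672/1859
I = +1·√(0.361485/4π) = 0.16960553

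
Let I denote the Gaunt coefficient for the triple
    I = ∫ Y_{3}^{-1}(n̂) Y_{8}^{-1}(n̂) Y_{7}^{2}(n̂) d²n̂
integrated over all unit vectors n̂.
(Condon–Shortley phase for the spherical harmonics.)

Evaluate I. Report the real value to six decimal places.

0.048853

m-sum 0 ✓  L=18 even ✓  5≤7≤11 ✓
Π(2lᵢ+1) = 7×17×15 = 1785
triangle coeff Δ(3,8,7) = 1/5290740
Σ_t [1,3]: t=1:−1/7257600 t=2:+1/2073600 t=3:−1/7257600 = 1/4838400
(3j)²=252/20995 [(3 8 7; 0 0 0)], sign=-1
Σ_t [2,4]: t=2:+1/4838400 t=3:−1/5806080 t=4:+1/104509440 = 23/522547200
(3j)²=529/377910 [(3 8 7; -1 -1 2)], sign=-1
⇒ 4πI² = 155526/5185765
I = (+1)√(155526/5185765/(4π)) = 0.04885288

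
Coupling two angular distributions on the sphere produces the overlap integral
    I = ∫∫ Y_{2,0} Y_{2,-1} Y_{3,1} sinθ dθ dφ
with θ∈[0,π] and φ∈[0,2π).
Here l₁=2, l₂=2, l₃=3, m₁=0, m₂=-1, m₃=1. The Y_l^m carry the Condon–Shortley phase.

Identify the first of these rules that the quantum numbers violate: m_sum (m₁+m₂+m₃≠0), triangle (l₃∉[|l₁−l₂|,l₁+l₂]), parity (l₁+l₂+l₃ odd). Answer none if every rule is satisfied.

Σmᵢ = 0  ✓
l₃∈[|l₁−l₂|,l₁+l₂]=[0,4], have l₃=3  ✓
Σlᵢ = 7 ⇒ odd  ✗

parity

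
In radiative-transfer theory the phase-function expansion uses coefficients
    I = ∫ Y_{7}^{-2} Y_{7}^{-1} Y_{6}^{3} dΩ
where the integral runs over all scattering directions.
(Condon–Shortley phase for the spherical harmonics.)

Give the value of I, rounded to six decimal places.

m-sum 0 ✓  L=20 even ✓  0≤6≤14 ✓
Π(2lᵢ+1) = 15×15×13 = 2925
triangle coeff Δ(7,7,6) = 1/2444321880
Σ_t [1,7]: t=1:−1/2612736000 t=2:+1/20736000 t=3:−1/1658880 t=4:+1/746496 t=5:−1/1658880 t=6:+1/20736000 t=7:−1/2612736000 = 1/4354560
(3j)²=1000/138567 [(7 7 6; 0 0 0)], sign=+1
Σ_t [3,6]: t=3:−1/18662400 t=4:+1/3317760 t=5:−1/4147200 t=6:+1/37324800 = 1/29859840
(3j)²=175/138567 [(7 7 6; -2 -1 3)], sign=-1
⇒ 4πI² = 4375000/164109517
I = (-1)√(4375000/164109517/(4π)) = -0.04605929

-0.046059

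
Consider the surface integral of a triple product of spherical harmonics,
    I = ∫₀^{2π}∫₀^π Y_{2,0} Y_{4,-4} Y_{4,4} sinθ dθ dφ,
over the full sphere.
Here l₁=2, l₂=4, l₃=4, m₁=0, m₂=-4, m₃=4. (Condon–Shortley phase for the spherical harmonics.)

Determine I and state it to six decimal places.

Rules hold: Σm=0, L=10 even, 2≤4≤6.
N = 5·9·9 = 405
Δ = 2!·2!·6!/11! = 1/13860
Racah Σ t=0..2: t=0:+1/192 t=1:−1/36 t=2:+1/192 = -5/288
⇒ 3j(2 4 4; 0 0 0)² = 20/693, sgn -1
Racah Σ t=0..0: t=0:+1/2880 = 1/2880
⇒ 3j(2 4 4; 0 -4 4)² = 28/495, sgn +1
4πI² = N·(3j₀)²·(3jₘ)² = 80/121
I = -1·√(0.661157/4π) = -0.22937568

-0.229376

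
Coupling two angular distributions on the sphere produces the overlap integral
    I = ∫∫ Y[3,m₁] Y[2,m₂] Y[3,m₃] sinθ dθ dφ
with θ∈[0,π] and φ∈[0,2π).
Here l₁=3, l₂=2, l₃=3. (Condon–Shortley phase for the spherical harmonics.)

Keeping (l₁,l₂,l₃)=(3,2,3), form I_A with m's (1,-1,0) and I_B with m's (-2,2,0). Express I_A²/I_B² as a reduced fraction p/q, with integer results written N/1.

Shared (l₁,l₂,l₃)=(3,2,3): N and (l;000)² cancel in I_A²/I_B².
A: Δ = 2!·4!·2!/9! = 1/3780; Racah Σ t=0..1: t=0:+1/8 t=1:−1/12 = 1/24; ⇒ 3j(3 2 3; 1 -1 0)² = 1/210, sgn -1
B: Δ = 2!·4!·2!/9! = 1/3780; Racah Σ t=2..2: t=2:+1/24 = 1/24; ⇒ 3j(3 2 3; -2 2 0)² = 1/21, sgn -1
I_A²/I_B² = (1/210)/(1/21) = 1/10

1/10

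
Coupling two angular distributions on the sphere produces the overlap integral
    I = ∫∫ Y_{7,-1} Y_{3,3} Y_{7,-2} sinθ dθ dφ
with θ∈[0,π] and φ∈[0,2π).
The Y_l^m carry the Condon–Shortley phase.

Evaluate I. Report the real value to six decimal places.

l₁+l₂+l₃=17 is odd: 3j(l;000)=0 ⇒ I=0

0.000000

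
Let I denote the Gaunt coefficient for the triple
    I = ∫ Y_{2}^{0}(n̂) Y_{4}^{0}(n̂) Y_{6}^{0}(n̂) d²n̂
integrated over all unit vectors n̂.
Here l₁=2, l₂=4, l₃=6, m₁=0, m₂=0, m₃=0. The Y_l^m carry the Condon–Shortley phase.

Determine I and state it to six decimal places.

Checks pass: Σm=0; 12 even; l₃=6∈[2,6].
(2·2+1)(2·4+1)(2·6+1) = 585
Δ: 0! 4! 8! / 13! → 1/6435
sum: t=0:+1/2304 = 1/2304
3j²(2 4 6; 0 0 0) = Δ·Π!·Σ² = 5/143  (sign +1)
(m-triple is (0,0,0) — same symbol as above.)
combine: 4πI² = 585·5/143·5/143 = 1125/1573
take √, sign +1: I = 0.23856513

0.238565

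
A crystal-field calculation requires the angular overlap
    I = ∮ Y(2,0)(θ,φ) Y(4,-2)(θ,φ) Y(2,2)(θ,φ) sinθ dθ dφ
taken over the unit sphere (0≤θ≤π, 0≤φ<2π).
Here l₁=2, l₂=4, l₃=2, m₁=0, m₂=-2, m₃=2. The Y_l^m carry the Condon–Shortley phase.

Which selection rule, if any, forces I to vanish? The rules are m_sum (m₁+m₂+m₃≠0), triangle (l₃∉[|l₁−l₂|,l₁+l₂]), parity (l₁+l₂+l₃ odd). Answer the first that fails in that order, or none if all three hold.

none

m₁+m₂+m₃ = 0 − 2 + 2 = 0  ✓
triangle: |2−4|=2 ≤ l₃=2 ≤ 2+4=6  ✓
parity: l₁+l₂+l₃ = 8 is even  ✓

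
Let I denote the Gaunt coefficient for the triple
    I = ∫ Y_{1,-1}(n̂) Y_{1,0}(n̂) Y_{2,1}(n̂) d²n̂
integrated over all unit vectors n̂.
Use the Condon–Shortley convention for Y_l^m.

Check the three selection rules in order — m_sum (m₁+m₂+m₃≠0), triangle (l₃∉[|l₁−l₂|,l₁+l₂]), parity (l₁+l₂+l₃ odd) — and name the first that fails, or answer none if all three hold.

m₁+m₂+m₃ = -1 + 0 + 1 = 0  ✓
triangle: |1−1|=0 ≤ l₃=2 ≤ 1+1=2  ✓
parity: l₁+l₂+l₃ = 4 is even  ✓

none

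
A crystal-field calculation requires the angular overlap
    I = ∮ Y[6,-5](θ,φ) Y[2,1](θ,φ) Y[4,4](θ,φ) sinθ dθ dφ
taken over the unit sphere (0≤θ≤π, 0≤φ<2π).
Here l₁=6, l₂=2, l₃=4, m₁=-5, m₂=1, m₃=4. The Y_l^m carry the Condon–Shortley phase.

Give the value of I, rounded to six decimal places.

Rules hold: Σm=0, L=12 even, 4≤4≤8.
N = 13·5·9 = 585
Δ = 4!·8!·0!/13! = 1/6435
Racah Σ t=2..2: t=2:+1/2304 = 1/2304
⇒ 3j(6 2 4; 0 0 0)² = 5/143, sgn +1
Racah Σ t=3..3: t=3:−1/241920 = -1/241920
⇒ 3j(6 2 4; -5 1 4)² = 1/39, sgn -1
4πI² = N·(3j₀)²·(3jₘ)² = 75/143
I = -1·√(0.524476/4π) = -0.20429497

-0.204295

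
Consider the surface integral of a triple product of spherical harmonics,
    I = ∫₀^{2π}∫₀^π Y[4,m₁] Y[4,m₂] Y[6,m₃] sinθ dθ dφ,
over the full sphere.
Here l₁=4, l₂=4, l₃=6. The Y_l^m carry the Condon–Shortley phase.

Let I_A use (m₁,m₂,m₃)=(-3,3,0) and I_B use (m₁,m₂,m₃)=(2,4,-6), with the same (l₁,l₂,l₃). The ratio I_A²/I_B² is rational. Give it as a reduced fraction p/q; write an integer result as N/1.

289/528

Shared (l₁,l₂,l₃)=(4,4,6): N and (l;000)² cancel in I_A²/I_B².
A: Δ = 2!·6!·6!/15! = 1/1261260; Racah Σ t=1..2: t=1:−1/518400 t=2:+1/28800 = 17/518400; ⇒ 3j(4 4 6; -3 3 0)² = 289/25740, sgn +1
B: Δ = 2!·6!·6!/15! = 1/1261260; Racah Σ t=2..2: t=2:+1/1036800 = 1/1036800; ⇒ 3j(4 4 6; 2 4 -6)² = 4/195, sgn +1
I_A²/I_B² = (289/25740)/(4/195) = 289/528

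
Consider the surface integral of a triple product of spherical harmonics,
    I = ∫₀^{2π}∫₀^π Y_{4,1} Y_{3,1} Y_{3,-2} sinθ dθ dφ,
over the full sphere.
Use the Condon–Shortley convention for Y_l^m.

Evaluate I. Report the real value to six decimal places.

0.145070

Checks pass: Σm=0; 10 even; l₃=3∈[1,7].
(2·4+1)(2·3+1)(2·3+1) = 441
Δ: 4! 4! 2! / 11! → 1/34650
sum: t=1:−1/72 t=2:+1/16 t=3:−1/72 = 5/144
3j²(4 3 3; 0 0 0) = Δ·Π!·Σ² = 2/77  (sign -1)
sum: t=2:+1/48 t=3:−1/144 = 1/72
3j²(4 3 3; 1 1 -2) = Δ·Π!·Σ² = 16/693  (sign -1)
combine: 4πI² = 441·2/77·16/693 = 32/121
take √, sign +1: I = 0.14506992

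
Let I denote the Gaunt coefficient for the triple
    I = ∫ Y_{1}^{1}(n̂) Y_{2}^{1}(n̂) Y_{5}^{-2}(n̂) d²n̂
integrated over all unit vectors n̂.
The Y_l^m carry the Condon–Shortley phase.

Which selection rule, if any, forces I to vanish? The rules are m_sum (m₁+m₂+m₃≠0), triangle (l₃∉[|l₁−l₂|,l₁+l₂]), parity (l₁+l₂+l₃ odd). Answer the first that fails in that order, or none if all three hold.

triangle

m₁+m₂+m₃ = 1 + 1 − 2 = 0  ✓
triangle: |1−2|=1 ≤ l₃=5 ≤ 1+2=3  ✗
parity: l₁+l₂+l₃ = 8 is even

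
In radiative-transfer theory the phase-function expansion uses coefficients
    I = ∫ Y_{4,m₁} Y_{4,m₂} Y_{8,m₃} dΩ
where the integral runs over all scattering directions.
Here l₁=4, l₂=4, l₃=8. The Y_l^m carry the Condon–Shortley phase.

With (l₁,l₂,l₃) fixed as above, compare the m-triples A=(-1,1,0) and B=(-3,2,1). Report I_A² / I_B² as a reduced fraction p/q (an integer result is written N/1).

112/9

Shared (l₁,l₂,l₃)=(4,4,8): N and (l;000)² cancel in I_A²/I_B².
A: Δ = 0!·8!·8!/17! = 1/218790; Racah Σ t=0..0: t=0:+1/518400 = 1/518400; ⇒ 3j(4 4 8; -1 1 0)² = 1568/109395, sgn +1
B: Δ = 0!·8!·8!/17! = 1/218790; Racah Σ t=0..0: t=0:+1/7257600 = 1/7257600; ⇒ 3j(4 4 8; -3 2 1)² = 14/12155, sgn -1
I_A²/I_B² = (1568/109395)/(14/12155) = 112/9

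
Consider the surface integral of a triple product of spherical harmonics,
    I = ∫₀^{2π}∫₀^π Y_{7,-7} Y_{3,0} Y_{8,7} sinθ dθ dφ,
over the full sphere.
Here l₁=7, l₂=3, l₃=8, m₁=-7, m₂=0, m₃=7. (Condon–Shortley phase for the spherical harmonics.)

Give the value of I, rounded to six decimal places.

0.200072

Checks pass: Σm=0; 18 even; l₃=8∈[4,10].
(2·7+1)(2·3+1)(2·8+1) = 1785
Δ: 2! 12! 4! / 19! → 1/5290740
sum: t=0:+1/7257600 t=1:−1/2073600 t=2:+1/7257600 = -1/4838400
3j²(7 3 8; 0 0 0) = Δ·Π!·Σ² = 252/20995  (sign -1)
sum: t=2:+1/5748019200 = 1/5748019200
3j²(7 3 8; -7 0 7) = Δ·Π!·Σ² = 91/3876  (sign -1)
combine: 4πI² = 1785·252/20995·91/3876 = 3087/6137
take √, sign +1: I = 0.20007154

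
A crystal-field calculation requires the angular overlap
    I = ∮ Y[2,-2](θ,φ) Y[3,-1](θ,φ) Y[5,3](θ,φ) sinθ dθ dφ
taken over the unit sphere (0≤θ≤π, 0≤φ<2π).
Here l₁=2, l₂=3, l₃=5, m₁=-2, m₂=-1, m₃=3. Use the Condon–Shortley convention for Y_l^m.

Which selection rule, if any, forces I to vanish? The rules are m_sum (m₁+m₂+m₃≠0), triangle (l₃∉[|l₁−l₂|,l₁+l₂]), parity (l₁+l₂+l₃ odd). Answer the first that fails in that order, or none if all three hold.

azimuthal sum: -2 − 1 + 3 = 0  ✓
1 ≤ 5 ≤ 5 (triangle on l)  ✓
L = 2 + 3 + 5 = 10 (even)  ✓

none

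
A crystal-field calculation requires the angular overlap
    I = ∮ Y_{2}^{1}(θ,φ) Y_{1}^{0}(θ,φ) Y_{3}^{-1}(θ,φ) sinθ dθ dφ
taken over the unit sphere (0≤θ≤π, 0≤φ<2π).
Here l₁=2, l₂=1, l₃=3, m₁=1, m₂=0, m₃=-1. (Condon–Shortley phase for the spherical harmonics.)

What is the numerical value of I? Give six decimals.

-0.233597

Checks pass: Σm=0; 6 even; l₃=3∈[1,3].
(2·2+1)(2·1+1)(2·3+1) = 105
Δ: 0! 4! 2! / 7! → 1/105
sum: t=0:+1/4 = 1/4
3j²(2 1 3; 0 0 0) = Δ·Π!·Σ² = 3/35  (sign -1)
sum: t=0:+1/6 = 1/6
3j²(2 1 3; 1 0 -1) = Δ·Π!·Σ² = 8/105  (sign +1)
combine: 4πI² = 105·3/35·8/105 = 24/35
take √, sign -1: I = -0.23359668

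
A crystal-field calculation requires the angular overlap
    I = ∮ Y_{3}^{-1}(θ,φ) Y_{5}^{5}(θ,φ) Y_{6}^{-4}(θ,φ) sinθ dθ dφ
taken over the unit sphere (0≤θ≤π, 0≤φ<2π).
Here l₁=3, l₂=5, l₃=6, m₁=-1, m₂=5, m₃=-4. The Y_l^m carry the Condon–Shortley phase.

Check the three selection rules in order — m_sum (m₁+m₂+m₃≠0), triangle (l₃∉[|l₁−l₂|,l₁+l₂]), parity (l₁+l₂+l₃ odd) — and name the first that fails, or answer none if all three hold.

none

azimuthal sum: -1 + 5 − 4 = 0  ✓
2 ≤ 6 ≤ 8 (triangle on l)  ✓
L = 3 + 5 + 6 = 14 (even)  ✓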